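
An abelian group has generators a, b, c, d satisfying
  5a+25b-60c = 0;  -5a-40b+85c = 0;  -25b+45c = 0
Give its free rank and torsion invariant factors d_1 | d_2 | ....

rank_ℚ(R)=3; free=4−3=1
SNF(R) diag = [5, 5, 10] → torsion [5, 5, 10]

Answer: M ≅ ℤ^1 ⊕ ℤ/5 ⊕ ℤ/5 ⊕ ℤ/10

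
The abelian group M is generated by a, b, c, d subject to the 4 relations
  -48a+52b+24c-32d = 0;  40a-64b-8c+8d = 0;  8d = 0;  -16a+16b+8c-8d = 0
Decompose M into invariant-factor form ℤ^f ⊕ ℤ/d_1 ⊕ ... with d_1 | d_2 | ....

rank_ℚ(R)=4; free=4−4=0
SNF(R) diag = [4, 8, 8, 24] → torsion [4, 8, 8, 24]

Answer: M ≅ ℤ/4 ⊕ ℤ/8 ⊕ ℤ/8 ⊕ ℤ/24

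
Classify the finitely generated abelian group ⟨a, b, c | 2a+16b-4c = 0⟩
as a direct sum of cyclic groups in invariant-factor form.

rank_ℚ(R)=1; free=3−1=2
SNF(R) diag = [2] → torsion [2]

Answer: M ≅ ℤ^2 ⊕ ℤ/2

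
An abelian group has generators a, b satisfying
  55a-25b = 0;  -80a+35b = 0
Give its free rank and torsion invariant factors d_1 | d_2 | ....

rank_ℚ(R)=2; free=2−2=0
SNF(R) diag = [5, 15] → torsion [5, 15]

Answer: M ≅ ℤ/5 ⊕ ℤ/15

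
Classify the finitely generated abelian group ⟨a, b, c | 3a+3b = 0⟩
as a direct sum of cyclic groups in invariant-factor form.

Answer: M ≅ ℤ^2 ⊕ ℤ/3

Derivation:
rank_ℚ(R)=1; free=3−1=2
SNF(R) diag = [3] → torsion [3]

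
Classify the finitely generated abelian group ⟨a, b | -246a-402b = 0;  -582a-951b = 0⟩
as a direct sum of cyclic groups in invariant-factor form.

Answer: M ≅ ℤ/3 ⊕ ℤ/6

Derivation:
rank_ℚ(R)=2; free=2−2=0
SNF(R) diag = [3, 6] → torsion [3, 6]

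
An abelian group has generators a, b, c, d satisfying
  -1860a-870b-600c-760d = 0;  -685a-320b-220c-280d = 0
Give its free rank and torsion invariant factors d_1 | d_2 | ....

rank_ℚ(R)=2; free=4−2=2
SNF(R) diag = [5, 10] → torsion [5, 10]

Answer: M ≅ ℤ^2 ⊕ ℤ/5 ⊕ ℤ/10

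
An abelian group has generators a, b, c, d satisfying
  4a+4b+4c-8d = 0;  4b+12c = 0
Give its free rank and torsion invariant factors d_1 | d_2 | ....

rank_ℚ(R)=2; free=4−2=2
SNF(R) diag = [4, 4] → torsion [4, 4]

Answer: M ≅ ℤ^2 ⊕ ℤ/4 ⊕ ℤ/4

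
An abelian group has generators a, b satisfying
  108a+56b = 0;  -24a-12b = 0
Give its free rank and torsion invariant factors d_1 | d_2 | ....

Answer: M ≅ ℤ/4 ⊕ ℤ/12

Derivation:
rank_ℚ(R)=2; free=2−2=0
SNF(R) diag = [4, 12] → torsion [4, 12]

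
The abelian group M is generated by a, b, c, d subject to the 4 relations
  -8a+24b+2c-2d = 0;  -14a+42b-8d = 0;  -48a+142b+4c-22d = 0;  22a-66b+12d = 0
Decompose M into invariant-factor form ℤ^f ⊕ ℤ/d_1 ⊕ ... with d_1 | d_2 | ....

Answer: M ≅ ℤ/2 ⊕ ℤ/2 ⊕ ℤ/2 ⊕ ℤ/4

Derivation:
rank_ℚ(R)=4; free=4−4=0
SNF(R) diag = [2, 2, 2, 4] → torsion [2, 2, 2, 4]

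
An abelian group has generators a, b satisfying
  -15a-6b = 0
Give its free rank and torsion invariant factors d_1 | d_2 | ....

Answer: M ≅ ℤ^1 ⊕ ℤ/3

Derivation:
rank_ℚ(R)=1; free=2−1=1
SNF(R) diag = [3] → torsion [3]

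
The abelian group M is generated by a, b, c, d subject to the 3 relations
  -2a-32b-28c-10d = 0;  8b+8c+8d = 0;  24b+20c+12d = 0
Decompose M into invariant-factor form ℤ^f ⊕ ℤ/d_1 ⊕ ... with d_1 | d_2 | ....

Answer: M ≅ ℤ^1 ⊕ ℤ/2 ⊕ ℤ/4 ⊕ ℤ/8

Derivation:
rank_ℚ(R)=3; free=4−3=1
SNF(R) diag = [2, 4, 8] → torsion [2, 4, 8]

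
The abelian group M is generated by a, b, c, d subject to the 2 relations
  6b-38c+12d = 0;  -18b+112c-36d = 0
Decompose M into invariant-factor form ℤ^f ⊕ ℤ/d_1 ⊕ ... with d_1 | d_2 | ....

Answer: M ≅ ℤ^2 ⊕ ℤ/2 ⊕ ℤ/6

Derivation:
rank_ℚ(R)=2; free=4−2=2
SNF(R) diag = [2, 6] → torsion [2, 6]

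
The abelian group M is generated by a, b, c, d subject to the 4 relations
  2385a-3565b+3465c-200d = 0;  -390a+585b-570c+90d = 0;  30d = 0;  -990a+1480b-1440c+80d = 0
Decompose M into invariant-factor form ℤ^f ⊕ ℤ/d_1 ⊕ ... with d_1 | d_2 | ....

rank_ℚ(R)=4; free=4−4=0
SNF(R) diag = [5, 15, 30, 90] → torsion [5, 15, 30, 90]

Answer: M ≅ ℤ/5 ⊕ ℤ/15 ⊕ ℤ/30 ⊕ ℤ/90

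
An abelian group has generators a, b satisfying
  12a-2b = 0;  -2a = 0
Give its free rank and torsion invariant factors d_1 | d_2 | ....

Answer: M ≅ ℤ/2 ⊕ ℤ/2

Derivation:
rank_ℚ(R)=2; free=2−2=0
SNF(R) diag = [2, 2] → torsion [2, 2]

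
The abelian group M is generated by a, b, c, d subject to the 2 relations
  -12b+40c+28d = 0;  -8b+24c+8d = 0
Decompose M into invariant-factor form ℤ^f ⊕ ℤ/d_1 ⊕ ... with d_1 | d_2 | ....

Answer: M ≅ ℤ^2 ⊕ ℤ/4 ⊕ ℤ/8

Derivation:
rank_ℚ(R)=2; free=4−2=2
SNF(R) diag = [4, 8] → torsion [4, 8]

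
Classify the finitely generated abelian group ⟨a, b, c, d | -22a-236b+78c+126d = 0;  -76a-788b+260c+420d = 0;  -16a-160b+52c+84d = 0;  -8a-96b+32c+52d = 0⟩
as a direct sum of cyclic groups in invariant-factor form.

rank_ℚ(R)=4; free=4−4=0
SNF(R) diag = [2, 4, 4, 4] → torsion [2, 4, 4, 4]

Answer: M ≅ ℤ/2 ⊕ ℤ/4 ⊕ ℤ/4 ⊕ ℤ/4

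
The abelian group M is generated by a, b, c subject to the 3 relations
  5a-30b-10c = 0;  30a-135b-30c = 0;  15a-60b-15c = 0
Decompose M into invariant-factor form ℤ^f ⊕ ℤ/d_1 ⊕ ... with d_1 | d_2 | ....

Answer: M ≅ ℤ/5 ⊕ ℤ/15 ⊕ ℤ/15

Derivation:
rank_ℚ(R)=3; free=3−3=0
SNF(R) diag = [5, 15, 15] → torsion [5, 15, 15]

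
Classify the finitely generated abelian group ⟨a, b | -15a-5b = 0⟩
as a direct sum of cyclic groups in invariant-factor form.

rank_ℚ(R)=1; free=2−1=1
SNF(R) diag = [5] → torsion [5]

Answer: M ≅ ℤ^1 ⊕ ℤ/5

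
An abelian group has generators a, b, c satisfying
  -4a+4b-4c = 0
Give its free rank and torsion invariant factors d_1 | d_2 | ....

rank_ℚ(R)=1; free=3−1=2
SNF(R) diag = [4] → torsion [4]

Answer: M ≅ ℤ^2 ⊕ ℤ/4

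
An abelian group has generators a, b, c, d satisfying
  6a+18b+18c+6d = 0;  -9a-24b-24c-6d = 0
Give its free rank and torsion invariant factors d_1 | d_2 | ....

Answer: M ≅ ℤ^2 ⊕ ℤ/3 ⊕ ℤ/6

Derivation:
rank_ℚ(R)=2; free=4−2=2
SNF(R) diag = [3, 6] → torsion [3, 6]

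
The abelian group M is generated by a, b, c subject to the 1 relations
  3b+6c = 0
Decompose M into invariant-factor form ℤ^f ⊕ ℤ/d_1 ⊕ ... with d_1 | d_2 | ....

Answer: M ≅ ℤ^2 ⊕ ℤ/3

Derivation:
rank_ℚ(R)=1; free=3−1=2
SNF(R) diag = [3] → torsion [3]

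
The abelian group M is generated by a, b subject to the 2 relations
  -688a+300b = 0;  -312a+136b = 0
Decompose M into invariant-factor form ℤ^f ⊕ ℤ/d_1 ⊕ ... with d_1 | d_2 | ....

rank_ℚ(R)=2; free=2−2=0
SNF(R) diag = [4, 8] → torsion [4, 8]

Answer: M ≅ ℤ/4 ⊕ ℤ/8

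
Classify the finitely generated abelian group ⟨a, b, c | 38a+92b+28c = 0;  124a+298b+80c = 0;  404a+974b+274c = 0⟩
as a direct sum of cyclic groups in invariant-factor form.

Answer: M ≅ ℤ/2 ⊕ ℤ/6 ⊕ ℤ/18

Derivation:
rank_ℚ(R)=3; free=3−3=0
SNF(R) diag = [2, 6, 18] → torsion [2, 6, 18]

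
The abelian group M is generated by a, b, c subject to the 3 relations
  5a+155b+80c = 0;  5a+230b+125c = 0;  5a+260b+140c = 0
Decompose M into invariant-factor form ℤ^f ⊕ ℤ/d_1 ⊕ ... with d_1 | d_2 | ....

rank_ℚ(R)=3; free=3−3=0
SNF(R) diag = [5, 15, 15] → torsion [5, 15, 15]

Answer: M ≅ ℤ/5 ⊕ ℤ/15 ⊕ ℤ/15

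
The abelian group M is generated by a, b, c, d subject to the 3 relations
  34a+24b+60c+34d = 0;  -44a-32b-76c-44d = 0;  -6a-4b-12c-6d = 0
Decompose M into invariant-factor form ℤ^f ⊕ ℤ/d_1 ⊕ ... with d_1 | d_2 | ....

Answer: M ≅ ℤ^1 ⊕ ℤ/2 ⊕ ℤ/4 ⊕ ℤ/4

Derivation:
rank_ℚ(R)=3; free=4−3=1
SNF(R) diag = [2, 4, 4] → torsion [2, 4, 4]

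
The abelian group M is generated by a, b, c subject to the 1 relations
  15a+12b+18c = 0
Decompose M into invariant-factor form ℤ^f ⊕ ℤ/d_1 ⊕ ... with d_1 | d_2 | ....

Answer: M ≅ ℤ^2 ⊕ ℤ/3

Derivation:
rank_ℚ(R)=1; free=3−1=2
SNF(R) diag = [3] → torsion [3]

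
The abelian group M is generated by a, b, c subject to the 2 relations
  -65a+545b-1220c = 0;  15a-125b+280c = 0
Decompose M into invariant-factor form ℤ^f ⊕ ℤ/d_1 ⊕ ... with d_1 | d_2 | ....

rank_ℚ(R)=2; free=3−2=1
SNF(R) diag = [5, 10] → torsion [5, 10]

Answer: M ≅ ℤ^1 ⊕ ℤ/5 ⊕ ℤ/10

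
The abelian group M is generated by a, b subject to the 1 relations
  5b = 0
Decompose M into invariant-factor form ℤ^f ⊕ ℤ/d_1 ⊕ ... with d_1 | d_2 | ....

Answer: M ≅ ℤ^1 ⊕ ℤ/5

Derivation:
rank_ℚ(R)=1; free=2−1=1
SNF(R) diag = [5] → torsion [5]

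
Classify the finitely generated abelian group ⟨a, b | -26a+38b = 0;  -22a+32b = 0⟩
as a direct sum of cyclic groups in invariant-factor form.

Answer: M ≅ ℤ/2 ⊕ ℤ/2

Derivation:
rank_ℚ(R)=2; free=2−2=0
SNF(R) diag = [2, 2] → torsion [2, 2]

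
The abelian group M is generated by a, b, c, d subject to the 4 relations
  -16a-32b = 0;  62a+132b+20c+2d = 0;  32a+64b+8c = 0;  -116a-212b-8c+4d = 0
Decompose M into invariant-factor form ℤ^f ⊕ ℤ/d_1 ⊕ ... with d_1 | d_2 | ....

Answer: M ≅ ℤ/2 ⊕ ℤ/4 ⊕ ℤ/8 ⊕ ℤ/16

Derivation:
rank_ℚ(R)=4; free=4−4=0
SNF(R) diag = [2, 4, 8, 16] → torsion [2, 4, 8, 16]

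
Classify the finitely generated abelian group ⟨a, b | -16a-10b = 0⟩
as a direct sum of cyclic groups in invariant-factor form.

Answer: M ≅ ℤ^1 ⊕ ℤ/2

Derivation:
rank_ℚ(R)=1; free=2−1=1
SNF(R) diag = [2] → torsion [2]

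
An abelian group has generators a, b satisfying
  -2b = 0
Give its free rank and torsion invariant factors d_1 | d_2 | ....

rank_ℚ(R)=1; free=2−1=1
SNF(R) diag = [2] → torsion [2]

Answer: M ≅ ℤ^1 ⊕ ℤ/2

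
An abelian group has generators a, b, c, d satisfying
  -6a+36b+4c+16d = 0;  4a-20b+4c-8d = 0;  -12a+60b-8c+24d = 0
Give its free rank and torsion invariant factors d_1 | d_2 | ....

rank_ℚ(R)=3; free=4−3=1
SNF(R) diag = [2, 4, 4] → torsion [2, 4, 4]

Answer: M ≅ ℤ^1 ⊕ ℤ/2 ⊕ ℤ/4 ⊕ ℤ/4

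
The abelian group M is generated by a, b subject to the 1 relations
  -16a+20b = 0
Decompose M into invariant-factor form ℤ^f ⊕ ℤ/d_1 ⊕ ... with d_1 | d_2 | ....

rank_ℚ(R)=1; free=2−1=1
SNF(R) diag = [4] → torsion [4]

Answer: M ≅ ℤ^1 ⊕ ℤ/4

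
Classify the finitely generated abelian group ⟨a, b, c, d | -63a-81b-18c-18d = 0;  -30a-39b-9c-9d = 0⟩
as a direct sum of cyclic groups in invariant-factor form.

Answer: M ≅ ℤ^2 ⊕ ℤ/3 ⊕ ℤ/9

Derivation:
rank_ℚ(R)=2; free=4−2=2
SNF(R) diag = [3, 9] → torsion [3, 9]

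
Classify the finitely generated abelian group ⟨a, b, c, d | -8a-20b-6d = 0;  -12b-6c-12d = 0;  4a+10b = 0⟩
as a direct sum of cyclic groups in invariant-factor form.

rank_ℚ(R)=3; free=4−3=1
SNF(R) diag = [2, 6, 6] → torsion [2, 6, 6]

Answer: M ≅ ℤ^1 ⊕ ℤ/2 ⊕ ℤ/6 ⊕ ℤ/6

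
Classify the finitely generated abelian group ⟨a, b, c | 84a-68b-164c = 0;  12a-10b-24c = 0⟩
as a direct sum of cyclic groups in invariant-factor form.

Answer: M ≅ ℤ^1 ⊕ ℤ/2 ⊕ ℤ/4

Derivation:
rank_ℚ(R)=2; free=3−2=1
SNF(R) diag = [2, 4] → torsion [2, 4]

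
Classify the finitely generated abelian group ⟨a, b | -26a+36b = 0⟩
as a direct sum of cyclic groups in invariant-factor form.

rank_ℚ(R)=1; free=2−1=1
SNF(R) diag = [2] → torsion [2]

Answer: M ≅ ℤ^1 ⊕ ℤ/2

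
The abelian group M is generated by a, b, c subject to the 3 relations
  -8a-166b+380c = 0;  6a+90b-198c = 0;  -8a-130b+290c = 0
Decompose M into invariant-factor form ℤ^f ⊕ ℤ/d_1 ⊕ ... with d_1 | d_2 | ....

rank_ℚ(R)=3; free=3−3=0
SNF(R) diag = [2, 6, 18] → torsion [2, 6, 18]

Answer: M ≅ ℤ/2 ⊕ ℤ/6 ⊕ ℤ/18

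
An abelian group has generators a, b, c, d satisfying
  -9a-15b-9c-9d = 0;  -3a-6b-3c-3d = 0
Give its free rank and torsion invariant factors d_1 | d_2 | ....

rank_ℚ(R)=2; free=4−2=2
SNF(R) diag = [3, 3] → torsion [3, 3]

Answer: M ≅ ℤ^2 ⊕ ℤ/3 ⊕ ℤ/3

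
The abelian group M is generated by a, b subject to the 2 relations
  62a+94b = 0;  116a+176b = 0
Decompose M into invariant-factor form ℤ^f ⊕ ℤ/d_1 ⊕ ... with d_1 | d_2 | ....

rank_ℚ(R)=2; free=2−2=0
SNF(R) diag = [2, 4] → torsion [2, 4]

Answer: M ≅ ℤ/2 ⊕ ℤ/4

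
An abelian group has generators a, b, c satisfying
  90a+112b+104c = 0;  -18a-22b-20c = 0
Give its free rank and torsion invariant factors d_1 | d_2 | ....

rank_ℚ(R)=2; free=3−2=1
SNF(R) diag = [2, 6] → torsion [2, 6]

Answer: M ≅ ℤ^1 ⊕ ℤ/2 ⊕ ℤ/6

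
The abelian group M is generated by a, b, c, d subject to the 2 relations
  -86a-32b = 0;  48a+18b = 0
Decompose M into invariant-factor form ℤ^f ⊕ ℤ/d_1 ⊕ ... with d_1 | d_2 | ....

rank_ℚ(R)=2; free=4−2=2
SNF(R) diag = [2, 6] → torsion [2, 6]

Answer: M ≅ ℤ^2 ⊕ ℤ/2 ⊕ ℤ/6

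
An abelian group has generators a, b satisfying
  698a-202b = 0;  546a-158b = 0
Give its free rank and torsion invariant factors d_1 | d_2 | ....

rank_ℚ(R)=2; free=2−2=0
SNF(R) diag = [2, 4] → torsion [2, 4]

Answer: M ≅ ℤ/2 ⊕ ℤ/4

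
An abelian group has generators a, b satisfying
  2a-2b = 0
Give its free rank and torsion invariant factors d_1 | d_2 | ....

Answer: M ≅ ℤ^1 ⊕ ℤ/2

Derivation:
rank_ℚ(R)=1; free=2−1=1
SNF(R) diag = [2] → torsion [2]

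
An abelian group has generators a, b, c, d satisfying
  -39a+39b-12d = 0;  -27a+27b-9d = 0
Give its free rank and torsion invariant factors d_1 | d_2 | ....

rank_ℚ(R)=2; free=4−2=2
SNF(R) diag = [3, 9] → torsion [3, 9]

Answer: M ≅ ℤ^2 ⊕ ℤ/3 ⊕ ℤ/9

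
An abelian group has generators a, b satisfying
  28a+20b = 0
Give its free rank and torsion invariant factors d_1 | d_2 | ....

Answer: M ≅ ℤ^1 ⊕ ℤ/4

Derivation:
rank_ℚ(R)=1; free=2−1=1
SNF(R) diag = [4] → torsion [4]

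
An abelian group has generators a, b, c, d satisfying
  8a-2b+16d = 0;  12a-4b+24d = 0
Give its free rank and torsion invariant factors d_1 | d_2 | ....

Answer: M ≅ ℤ^2 ⊕ ℤ/2 ⊕ ℤ/4

Derivation:
rank_ℚ(R)=2; free=4−2=2
SNF(R) diag = [2, 4] → torsion [2, 4]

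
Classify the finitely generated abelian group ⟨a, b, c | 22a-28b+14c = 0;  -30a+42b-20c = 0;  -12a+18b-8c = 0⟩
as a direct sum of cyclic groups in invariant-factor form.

Answer: M ≅ ℤ/2 ⊕ ℤ/2 ⊕ ℤ/6

Derivation:
rank_ℚ(R)=3; free=3−3=0
SNF(R) diag = [2, 2, 6] → torsion [2, 2, 6]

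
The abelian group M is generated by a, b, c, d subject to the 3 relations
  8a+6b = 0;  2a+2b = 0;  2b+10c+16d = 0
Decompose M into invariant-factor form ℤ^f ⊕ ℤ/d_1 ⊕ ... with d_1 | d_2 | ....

rank_ℚ(R)=3; free=4−3=1
SNF(R) diag = [2, 2, 2] → torsion [2, 2, 2]

Answer: M ≅ ℤ^1 ⊕ ℤ/2 ⊕ ℤ/2 ⊕ ℤ/2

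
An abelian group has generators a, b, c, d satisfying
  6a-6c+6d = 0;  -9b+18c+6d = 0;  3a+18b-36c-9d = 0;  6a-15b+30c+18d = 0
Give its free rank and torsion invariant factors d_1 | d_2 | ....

rank_ℚ(R)=4; free=4−4=0
SNF(R) diag = [3, 3, 6, 6] → torsion [3, 3, 6, 6]

Answer: M ≅ ℤ/3 ⊕ ℤ/3 ⊕ ℤ/6 ⊕ ℤ/6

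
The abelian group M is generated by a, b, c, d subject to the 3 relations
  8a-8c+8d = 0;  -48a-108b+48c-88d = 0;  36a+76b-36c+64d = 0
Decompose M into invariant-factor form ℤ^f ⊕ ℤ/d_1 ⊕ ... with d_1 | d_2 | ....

rank_ℚ(R)=3; free=4−3=1
SNF(R) diag = [4, 4, 8] → torsion [4, 4, 8]

Answer: M ≅ ℤ^1 ⊕ ℤ/4 ⊕ ℤ/4 ⊕ ℤ/8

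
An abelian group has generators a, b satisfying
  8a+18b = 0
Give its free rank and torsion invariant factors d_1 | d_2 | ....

rank_ℚ(R)=1; free=2−1=1
SNF(R) diag = [2] → torsion [2]

Answer: M ≅ ℤ^1 ⊕ ℤ/2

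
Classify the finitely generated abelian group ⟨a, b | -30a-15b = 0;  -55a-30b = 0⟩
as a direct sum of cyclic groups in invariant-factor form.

rank_ℚ(R)=2; free=2−2=0
SNF(R) diag = [5, 15] → torsion [5, 15]

Answer: M ≅ ℤ/5 ⊕ ℤ/15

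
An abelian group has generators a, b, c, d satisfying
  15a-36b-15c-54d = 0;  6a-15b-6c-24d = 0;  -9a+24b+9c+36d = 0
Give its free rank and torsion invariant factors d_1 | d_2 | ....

rank_ℚ(R)=3; free=4−3=1
SNF(R) diag = [3, 3, 6] → torsion [3, 3, 6]

Answer: M ≅ ℤ^1 ⊕ ℤ/3 ⊕ ℤ/3 ⊕ ℤ/6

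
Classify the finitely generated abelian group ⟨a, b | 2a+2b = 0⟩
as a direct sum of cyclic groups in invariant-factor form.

Answer: M ≅ ℤ^1 ⊕ ℤ/2

Derivation:
rank_ℚ(R)=1; free=2−1=1
SNF(R) diag = [2] → torsion [2]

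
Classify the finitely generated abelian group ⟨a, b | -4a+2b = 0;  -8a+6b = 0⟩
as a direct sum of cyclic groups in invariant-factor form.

rank_ℚ(R)=2; free=2−2=0
SNF(R) diag = [2, 4] → torsion [2, 4]

Answer: M ≅ ℤ/2 ⊕ ℤ/4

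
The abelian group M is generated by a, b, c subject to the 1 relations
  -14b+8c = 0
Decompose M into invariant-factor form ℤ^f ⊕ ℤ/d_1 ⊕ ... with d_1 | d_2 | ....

rank_ℚ(R)=1; free=3−1=2
SNF(R) diag = [2] → torsion [2]

Answer: M ≅ ℤ^2 ⊕ ℤ/2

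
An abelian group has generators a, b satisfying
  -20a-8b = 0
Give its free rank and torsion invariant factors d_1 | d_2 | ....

Answer: M ≅ ℤ^1 ⊕ ℤ/4

Derivation:
rank_ℚ(R)=1; free=2−1=1
SNF(R) diag = [4] → torsion [4]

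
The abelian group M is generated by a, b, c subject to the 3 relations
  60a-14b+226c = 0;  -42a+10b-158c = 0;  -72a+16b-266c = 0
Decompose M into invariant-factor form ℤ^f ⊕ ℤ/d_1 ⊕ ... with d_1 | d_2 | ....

rank_ℚ(R)=3; free=3−3=0
SNF(R) diag = [2, 6, 6] → torsion [2, 6, 6]

Answer: M ≅ ℤ/2 ⊕ ℤ/6 ⊕ ℤ/6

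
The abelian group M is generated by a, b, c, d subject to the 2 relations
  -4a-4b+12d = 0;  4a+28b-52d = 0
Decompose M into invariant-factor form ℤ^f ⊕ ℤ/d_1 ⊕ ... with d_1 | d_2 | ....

Answer: M ≅ ℤ^2 ⊕ ℤ/4 ⊕ ℤ/8

Derivation:
rank_ℚ(R)=2; free=4−2=2
SNF(R) diag = [4, 8] → torsion [4, 8]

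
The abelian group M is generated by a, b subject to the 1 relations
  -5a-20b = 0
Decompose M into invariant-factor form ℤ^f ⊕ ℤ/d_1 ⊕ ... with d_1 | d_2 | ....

rank_ℚ(R)=1; free=2−1=1
SNF(R) diag = [5] → torsion [5]

Answer: M ≅ ℤ^1 ⊕ ℤ/5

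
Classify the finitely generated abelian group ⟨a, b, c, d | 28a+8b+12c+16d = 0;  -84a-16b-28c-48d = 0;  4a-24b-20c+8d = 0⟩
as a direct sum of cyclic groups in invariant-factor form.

rank_ℚ(R)=3; free=4−3=1
SNF(R) diag = [4, 8, 8] → torsion [4, 8, 8]

Answer: M ≅ ℤ^1 ⊕ ℤ/4 ⊕ ℤ/8 ⊕ ℤ/8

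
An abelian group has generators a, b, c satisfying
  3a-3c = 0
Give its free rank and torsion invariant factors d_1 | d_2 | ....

Answer: M ≅ ℤ^2 ⊕ ℤ/3

Derivation:
rank_ℚ(R)=1; free=3−1=2
SNF(R) diag = [3] → torsion [3]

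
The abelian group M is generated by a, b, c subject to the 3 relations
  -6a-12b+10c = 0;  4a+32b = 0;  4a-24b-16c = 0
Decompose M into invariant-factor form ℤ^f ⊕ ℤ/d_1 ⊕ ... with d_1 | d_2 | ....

Answer: M ≅ ℤ/2 ⊕ ℤ/4 ⊕ ℤ/8

Derivation:
rank_ℚ(R)=3; free=3−3=0
SNF(R) diag = [2, 4, 8] → torsion [2, 4, 8]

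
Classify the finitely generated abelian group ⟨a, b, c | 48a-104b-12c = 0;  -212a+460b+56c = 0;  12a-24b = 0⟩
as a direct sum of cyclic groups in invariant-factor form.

Answer: M ≅ ℤ/4 ⊕ ℤ/4 ⊕ ℤ/12

Derivation:
rank_ℚ(R)=3; free=3−3=0
SNF(R) diag = [4, 4, 12] → torsion [4, 4, 12]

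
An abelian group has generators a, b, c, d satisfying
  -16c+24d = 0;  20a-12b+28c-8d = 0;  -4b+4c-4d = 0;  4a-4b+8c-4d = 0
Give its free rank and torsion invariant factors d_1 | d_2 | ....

rank_ℚ(R)=4; free=4−4=0
SNF(R) diag = [4, 4, 4, 8] → torsion [4, 4, 4, 8]

Answer: M ≅ ℤ/4 ⊕ ℤ/4 ⊕ ℤ/4 ⊕ ℤ/8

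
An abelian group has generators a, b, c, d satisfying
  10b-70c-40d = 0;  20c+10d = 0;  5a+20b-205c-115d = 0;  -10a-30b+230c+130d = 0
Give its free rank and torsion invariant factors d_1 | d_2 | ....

Answer: M ≅ ℤ/5 ⊕ ℤ/10 ⊕ ℤ/10 ⊕ ℤ/10

Derivation:
rank_ℚ(R)=4; free=4−4=0
SNF(R) diag = [5, 10, 10, 10] → torsion [5, 10, 10, 10]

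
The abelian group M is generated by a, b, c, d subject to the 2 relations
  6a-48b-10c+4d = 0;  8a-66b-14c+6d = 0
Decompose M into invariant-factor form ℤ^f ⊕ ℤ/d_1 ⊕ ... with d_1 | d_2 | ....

rank_ℚ(R)=2; free=4−2=2
SNF(R) diag = [2, 2] → torsion [2, 2]

Answer: M ≅ ℤ^2 ⊕ ℤ/2 ⊕ ℤ/2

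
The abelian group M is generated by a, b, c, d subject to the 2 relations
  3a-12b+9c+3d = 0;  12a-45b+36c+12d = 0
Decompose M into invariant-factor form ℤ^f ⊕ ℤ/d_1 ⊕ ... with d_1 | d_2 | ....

rank_ℚ(R)=2; free=4−2=2
SNF(R) diag = [3, 3] → torsion [3, 3]

Answer: M ≅ ℤ^2 ⊕ ℤ/3 ⊕ ℤ/3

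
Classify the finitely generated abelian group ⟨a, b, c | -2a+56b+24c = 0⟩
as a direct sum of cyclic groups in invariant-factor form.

rank_ℚ(R)=1; free=3−1=2
SNF(R) diag = [2] → torsion [2]

Answer: M ≅ ℤ^2 ⊕ ℤ/2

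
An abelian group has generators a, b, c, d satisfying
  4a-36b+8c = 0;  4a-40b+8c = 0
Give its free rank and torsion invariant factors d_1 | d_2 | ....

Answer: M ≅ ℤ^2 ⊕ ℤ/4 ⊕ ℤ/4

Derivation:
rank_ℚ(R)=2; free=4−2=2
SNF(R) diag = [4, 4] → torsion [4, 4]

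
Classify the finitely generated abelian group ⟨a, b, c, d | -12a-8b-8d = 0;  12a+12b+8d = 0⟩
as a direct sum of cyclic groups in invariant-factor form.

rank_ℚ(R)=2; free=4−2=2
SNF(R) diag = [4, 4] → torsion [4, 4]

Answer: M ≅ ℤ^2 ⊕ ℤ/4 ⊕ ℤ/4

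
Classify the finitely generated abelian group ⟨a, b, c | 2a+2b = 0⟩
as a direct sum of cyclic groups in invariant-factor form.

Answer: M ≅ ℤ^2 ⊕ ℤ/2

Derivation:
rank_ℚ(R)=1; free=3−1=2
SNF(R) diag = [2] → torsion [2]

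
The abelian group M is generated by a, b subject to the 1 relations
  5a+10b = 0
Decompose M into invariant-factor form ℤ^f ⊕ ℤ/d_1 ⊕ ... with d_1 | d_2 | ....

rank_ℚ(R)=1; free=2−1=1
SNF(R) diag = [5] → torsion [5]

Answer: M ≅ ℤ^1 ⊕ ℤ/5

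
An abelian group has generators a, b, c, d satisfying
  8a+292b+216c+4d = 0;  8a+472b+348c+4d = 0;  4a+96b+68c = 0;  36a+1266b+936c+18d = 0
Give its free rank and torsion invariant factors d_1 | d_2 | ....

rank_ℚ(R)=4; free=4−4=0
SNF(R) diag = [2, 4, 12, 24] → torsion [2, 4, 12, 24]

Answer: M ≅ ℤ/2 ⊕ ℤ/4 ⊕ ℤ/12 ⊕ ℤ/24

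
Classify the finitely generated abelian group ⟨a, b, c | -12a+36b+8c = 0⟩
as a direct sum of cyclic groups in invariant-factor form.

rank_ℚ(R)=1; free=3−1=2
SNF(R) diag = [4] → torsion [4]

Answer: M ≅ ℤ^2 ⊕ ℤ/4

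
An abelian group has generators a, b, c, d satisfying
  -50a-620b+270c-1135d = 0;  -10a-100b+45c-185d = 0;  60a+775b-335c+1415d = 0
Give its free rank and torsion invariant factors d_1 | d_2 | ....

rank_ℚ(R)=3; free=4−3=1
SNF(R) diag = [5, 5, 15] → torsion [5, 5, 15]

Answer: M ≅ ℤ^1 ⊕ ℤ/5 ⊕ ℤ/5 ⊕ ℤ/15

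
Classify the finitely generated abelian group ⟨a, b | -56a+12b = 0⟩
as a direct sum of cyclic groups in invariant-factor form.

rank_ℚ(R)=1; free=2−1=1
SNF(R) diag = [4] → torsion [4]

Answer: M ≅ ℤ^1 ⊕ ℤ/4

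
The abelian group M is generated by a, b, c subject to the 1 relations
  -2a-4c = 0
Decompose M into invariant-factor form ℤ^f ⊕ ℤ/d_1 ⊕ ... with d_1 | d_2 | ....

rank_ℚ(R)=1; free=3−1=2
SNF(R) diag = [2] → torsion [2]

Answer: M ≅ ℤ^2 ⊕ ℤ/2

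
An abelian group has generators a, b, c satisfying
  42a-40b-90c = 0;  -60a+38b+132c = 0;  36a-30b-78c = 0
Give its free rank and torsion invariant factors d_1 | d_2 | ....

Answer: M ≅ ℤ/2 ⊕ ℤ/6 ⊕ ℤ/6

Derivation:
rank_ℚ(R)=3; free=3−3=0
SNF(R) diag = [2, 6, 6] → torsion [2, 6, 6]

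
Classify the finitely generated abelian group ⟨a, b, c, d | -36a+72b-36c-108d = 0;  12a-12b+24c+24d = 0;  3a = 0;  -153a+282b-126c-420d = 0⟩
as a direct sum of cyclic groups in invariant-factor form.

rank_ℚ(R)=4; free=4−4=0
SNF(R) diag = [3, 6, 12, 36] → torsion [3, 6, 12, 36]

Answer: M ≅ ℤ/3 ⊕ ℤ/6 ⊕ ℤ/12 ⊕ ℤ/36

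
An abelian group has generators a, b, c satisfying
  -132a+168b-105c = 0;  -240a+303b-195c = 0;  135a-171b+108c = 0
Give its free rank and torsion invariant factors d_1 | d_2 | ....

Answer: M ≅ ℤ/3 ⊕ ℤ/9 ⊕ ℤ/9

Derivation:
rank_ℚ(R)=3; free=3−3=0
SNF(R) diag = [3, 9, 9] → torsion [3, 9, 9]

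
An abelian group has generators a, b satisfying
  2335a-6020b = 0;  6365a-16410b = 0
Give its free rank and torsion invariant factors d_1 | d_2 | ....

Answer: M ≅ ℤ/5 ⊕ ℤ/10

Derivation:
rank_ℚ(R)=2; free=2−2=0
SNF(R) diag = [5, 10] → torsion [5, 10]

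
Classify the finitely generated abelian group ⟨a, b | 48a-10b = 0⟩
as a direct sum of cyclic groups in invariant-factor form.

Answer: M ≅ ℤ^1 ⊕ ℤ/2

Derivation:
rank_ℚ(R)=1; free=2−1=1
SNF(R) diag = [2] → torsion [2]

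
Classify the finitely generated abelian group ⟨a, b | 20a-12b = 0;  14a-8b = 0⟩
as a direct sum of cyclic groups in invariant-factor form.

rank_ℚ(R)=2; free=2−2=0
SNF(R) diag = [2, 4] → torsion [2, 4]

Answer: M ≅ ℤ/2 ⊕ ℤ/4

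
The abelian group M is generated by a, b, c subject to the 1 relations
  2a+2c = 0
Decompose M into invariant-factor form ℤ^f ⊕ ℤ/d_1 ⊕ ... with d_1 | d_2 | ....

Answer: M ≅ ℤ^2 ⊕ ℤ/2

Derivation:
rank_ℚ(R)=1; free=3−1=2
SNF(R) diag = [2] → torsion [2]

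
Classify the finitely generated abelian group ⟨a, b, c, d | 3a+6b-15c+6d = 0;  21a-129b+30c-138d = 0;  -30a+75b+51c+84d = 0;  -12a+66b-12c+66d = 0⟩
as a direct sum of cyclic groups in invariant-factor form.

rank_ℚ(R)=4; free=4−4=0
SNF(R) diag = [3, 9, 18, 36] → torsion [3, 9, 18, 36]

Answer: M ≅ ℤ/3 ⊕ ℤ/9 ⊕ ℤ/18 ⊕ ℤ/36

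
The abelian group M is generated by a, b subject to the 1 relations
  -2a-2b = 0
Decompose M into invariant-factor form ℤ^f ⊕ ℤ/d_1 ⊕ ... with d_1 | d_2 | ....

Answer: M ≅ ℤ^1 ⊕ ℤ/2

Derivation:
rank_ℚ(R)=1; free=2−1=1
SNF(R) diag = [2] → torsion [2]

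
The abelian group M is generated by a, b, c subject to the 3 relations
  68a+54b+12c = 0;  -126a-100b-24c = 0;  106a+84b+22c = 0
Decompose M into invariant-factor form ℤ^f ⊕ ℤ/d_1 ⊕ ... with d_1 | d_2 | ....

Answer: M ≅ ℤ/2 ⊕ ℤ/2 ⊕ ℤ/2

Derivation:
rank_ℚ(R)=3; free=3−3=0
SNF(R) diag = [2, 2, 2] → torsion [2, 2, 2]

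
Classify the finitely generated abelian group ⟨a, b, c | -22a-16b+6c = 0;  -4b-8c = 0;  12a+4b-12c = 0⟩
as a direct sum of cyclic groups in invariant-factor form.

Answer: M ≅ ℤ/2 ⊕ ℤ/4 ⊕ ℤ/8

Derivation:
rank_ℚ(R)=3; free=3−3=0
SNF(R) diag = [2, 4, 8] → torsion [2, 4, 8]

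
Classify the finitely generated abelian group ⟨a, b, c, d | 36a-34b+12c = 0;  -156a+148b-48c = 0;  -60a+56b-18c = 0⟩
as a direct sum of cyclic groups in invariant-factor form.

rank_ℚ(R)=3; free=4−3=1
SNF(R) diag = [2, 6, 12] → torsion [2, 6, 12]

Answer: M ≅ ℤ^1 ⊕ ℤ/2 ⊕ ℤ/6 ⊕ ℤ/12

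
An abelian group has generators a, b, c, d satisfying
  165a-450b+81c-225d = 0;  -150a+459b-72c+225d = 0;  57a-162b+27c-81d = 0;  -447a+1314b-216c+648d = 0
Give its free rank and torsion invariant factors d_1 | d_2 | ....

Answer: M ≅ ℤ/3 ⊕ ℤ/9 ⊕ ℤ/9 ⊕ ℤ/18

Derivation:
rank_ℚ(R)=4; free=4−4=0
SNF(R) diag = [3, 9, 9, 18] → torsion [3, 9, 9, 18]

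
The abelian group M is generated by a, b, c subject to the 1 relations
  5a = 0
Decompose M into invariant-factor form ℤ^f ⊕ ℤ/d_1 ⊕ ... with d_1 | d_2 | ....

rank_ℚ(R)=1; free=3−1=2
SNF(R) diag = [5] → torsion [5]

Answer: M ≅ ℤ^2 ⊕ ℤ/5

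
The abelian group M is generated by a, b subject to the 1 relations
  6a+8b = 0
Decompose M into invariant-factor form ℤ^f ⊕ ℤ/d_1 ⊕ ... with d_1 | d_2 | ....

rank_ℚ(R)=1; free=2−1=1
SNF(R) diag = [2] → torsion [2]

Answer: M ≅ ℤ^1 ⊕ ℤ/2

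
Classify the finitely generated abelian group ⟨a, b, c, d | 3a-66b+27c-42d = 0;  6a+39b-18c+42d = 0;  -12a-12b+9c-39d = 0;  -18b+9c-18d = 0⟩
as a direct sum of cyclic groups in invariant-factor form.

Answer: M ≅ ℤ/3 ⊕ ℤ/3 ⊕ ℤ/9 ⊕ ℤ/9

Derivation:
rank_ℚ(R)=4; free=4−4=0
SNF(R) diag = [3, 3, 9, 9] → torsion [3, 3, 9, 9]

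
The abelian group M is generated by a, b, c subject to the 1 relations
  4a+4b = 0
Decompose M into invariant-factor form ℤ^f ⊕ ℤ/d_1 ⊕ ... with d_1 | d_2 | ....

rank_ℚ(R)=1; free=3−1=2
SNF(R) diag = [4] → torsion [4]

Answer: M ≅ ℤ^2 ⊕ ℤ/4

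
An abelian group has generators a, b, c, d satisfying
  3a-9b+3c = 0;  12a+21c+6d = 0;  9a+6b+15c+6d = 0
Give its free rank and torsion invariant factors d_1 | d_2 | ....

rank_ℚ(R)=3; free=4−3=1
SNF(R) diag = [3, 3, 3] → torsion [3, 3, 3]

Answer: M ≅ ℤ^1 ⊕ ℤ/3 ⊕ ℤ/3 ⊕ ℤ/3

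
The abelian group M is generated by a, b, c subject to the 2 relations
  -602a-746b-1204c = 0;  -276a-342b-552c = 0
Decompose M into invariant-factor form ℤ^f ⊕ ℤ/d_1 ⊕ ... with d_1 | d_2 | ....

Answer: M ≅ ℤ^1 ⊕ ℤ/2 ⊕ ℤ/6

Derivation:
rank_ℚ(R)=2; free=3−2=1
SNF(R) diag = [2, 6] → torsion [2, 6]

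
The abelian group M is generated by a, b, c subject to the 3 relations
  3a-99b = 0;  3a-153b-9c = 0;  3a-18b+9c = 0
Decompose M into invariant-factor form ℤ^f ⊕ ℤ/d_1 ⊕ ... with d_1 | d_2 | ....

rank_ℚ(R)=3; free=3−3=0
SNF(R) diag = [3, 9, 27] → torsion [3, 9, 27]

Answer: M ≅ ℤ/3 ⊕ ℤ/9 ⊕ ℤ/27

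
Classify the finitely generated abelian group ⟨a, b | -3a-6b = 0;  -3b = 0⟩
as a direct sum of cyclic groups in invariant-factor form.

rank_ℚ(R)=2; free=2−2=0
SNF(R) diag = [3, 3] → torsion [3, 3]

Answer: M ≅ ℤ/3 ⊕ ℤ/3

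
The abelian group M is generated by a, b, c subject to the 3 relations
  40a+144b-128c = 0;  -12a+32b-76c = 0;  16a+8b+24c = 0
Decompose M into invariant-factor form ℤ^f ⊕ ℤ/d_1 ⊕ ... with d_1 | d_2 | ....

Answer: M ≅ ℤ/4 ⊕ ℤ/8 ⊕ ℤ/24

Derivation:
rank_ℚ(R)=3; free=3−3=0
SNF(R) diag = [4, 8, 24] → torsion [4, 8, 24]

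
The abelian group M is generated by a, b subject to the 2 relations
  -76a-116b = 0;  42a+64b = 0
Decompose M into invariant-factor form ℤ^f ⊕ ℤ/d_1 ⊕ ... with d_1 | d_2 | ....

Answer: M ≅ ℤ/2 ⊕ ℤ/4

Derivation:
rank_ℚ(R)=2; free=2−2=0
SNF(R) diag = [2, 4] → torsion [2, 4]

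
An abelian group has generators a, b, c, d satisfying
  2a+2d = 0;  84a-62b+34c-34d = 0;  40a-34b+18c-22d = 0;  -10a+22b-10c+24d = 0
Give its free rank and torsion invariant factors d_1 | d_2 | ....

rank_ℚ(R)=4; free=4−4=0
SNF(R) diag = [2, 2, 4, 4] → torsion [2, 2, 4, 4]

Answer: M ≅ ℤ/2 ⊕ ℤ/2 ⊕ ℤ/4 ⊕ ℤ/4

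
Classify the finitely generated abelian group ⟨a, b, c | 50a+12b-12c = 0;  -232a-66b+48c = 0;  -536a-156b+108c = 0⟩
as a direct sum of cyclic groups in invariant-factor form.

Answer: M ≅ ℤ/2 ⊕ ℤ/6 ⊕ ℤ/12

Derivation:
rank_ℚ(R)=3; free=3−3=0
SNF(R) diag = [2, 6, 12] → torsion [2, 6, 12]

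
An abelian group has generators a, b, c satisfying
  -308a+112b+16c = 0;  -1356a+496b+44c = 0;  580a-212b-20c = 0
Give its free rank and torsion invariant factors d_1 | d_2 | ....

Answer: M ≅ ℤ/4 ⊕ ℤ/4 ⊕ ℤ/12

Derivation:
rank_ℚ(R)=3; free=3−3=0
SNF(R) diag = [4, 4, 12] → torsion [4, 4, 12]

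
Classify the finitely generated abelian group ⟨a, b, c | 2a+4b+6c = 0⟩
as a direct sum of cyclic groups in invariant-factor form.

Answer: M ≅ ℤ^2 ⊕ ℤ/2

Derivation:
rank_ℚ(R)=1; free=3−1=2
SNF(R) diag = [2] → torsion [2]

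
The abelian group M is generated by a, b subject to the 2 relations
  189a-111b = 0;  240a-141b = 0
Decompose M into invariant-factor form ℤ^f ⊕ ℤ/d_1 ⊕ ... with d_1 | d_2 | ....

rank_ℚ(R)=2; free=2−2=0
SNF(R) diag = [3, 3] → torsion [3, 3]

Answer: M ≅ ℤ/3 ⊕ ℤ/3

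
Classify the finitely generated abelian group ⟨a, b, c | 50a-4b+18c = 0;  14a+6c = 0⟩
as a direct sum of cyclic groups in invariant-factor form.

rank_ℚ(R)=2; free=3−2=1
SNF(R) diag = [2, 4] → torsion [2, 4]

Answer: M ≅ ℤ^1 ⊕ ℤ/2 ⊕ ℤ/4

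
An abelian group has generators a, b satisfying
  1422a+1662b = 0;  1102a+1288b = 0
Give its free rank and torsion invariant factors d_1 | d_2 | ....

rank_ℚ(R)=2; free=2−2=0
SNF(R) diag = [2, 6] → torsion [2, 6]

Answer: M ≅ ℤ/2 ⊕ ℤ/6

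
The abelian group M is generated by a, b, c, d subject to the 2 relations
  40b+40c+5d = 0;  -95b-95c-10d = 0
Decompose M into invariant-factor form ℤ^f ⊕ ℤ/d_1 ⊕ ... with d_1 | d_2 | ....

rank_ℚ(R)=2; free=4−2=2
SNF(R) diag = [5, 15] → torsion [5, 15]

Answer: M ≅ ℤ^2 ⊕ ℤ/5 ⊕ ℤ/15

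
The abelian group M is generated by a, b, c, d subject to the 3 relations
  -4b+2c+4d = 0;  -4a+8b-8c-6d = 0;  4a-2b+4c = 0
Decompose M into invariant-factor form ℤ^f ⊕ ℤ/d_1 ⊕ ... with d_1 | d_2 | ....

Answer: M ≅ ℤ^1 ⊕ ℤ/2 ⊕ ℤ/2 ⊕ ℤ/2

Derivation:
rank_ℚ(R)=3; free=4−3=1
SNF(R) diag = [2, 2, 2] → torsion [2, 2, 2]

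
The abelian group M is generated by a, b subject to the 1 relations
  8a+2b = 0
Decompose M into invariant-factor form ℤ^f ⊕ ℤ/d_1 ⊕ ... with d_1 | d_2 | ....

Answer: M ≅ ℤ^1 ⊕ ℤ/2

Derivation:
rank_ℚ(R)=1; free=2−1=1
SNF(R) diag = [2] → torsion [2]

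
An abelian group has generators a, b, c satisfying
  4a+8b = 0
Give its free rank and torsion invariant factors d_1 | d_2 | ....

Answer: M ≅ ℤ^2 ⊕ ℤ/4

Derivation:
rank_ℚ(R)=1; free=3−1=2
SNF(R) diag = [4] → torsion [4]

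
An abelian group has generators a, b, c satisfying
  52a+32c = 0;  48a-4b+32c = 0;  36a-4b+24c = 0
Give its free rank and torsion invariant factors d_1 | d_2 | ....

rank_ℚ(R)=3; free=3−3=0
SNF(R) diag = [4, 4, 8] → torsion [4, 4, 8]

Answer: M ≅ ℤ/4 ⊕ ℤ/4 ⊕ ℤ/8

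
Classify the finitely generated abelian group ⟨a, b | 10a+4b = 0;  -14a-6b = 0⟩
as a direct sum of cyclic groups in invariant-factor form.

rank_ℚ(R)=2; free=2−2=0
SNF(R) diag = [2, 2] → torsion [2, 2]

Answer: M ≅ ℤ/2 ⊕ ℤ/2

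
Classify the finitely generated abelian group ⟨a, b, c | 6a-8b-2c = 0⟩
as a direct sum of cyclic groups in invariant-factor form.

Answer: M ≅ ℤ^2 ⊕ ℤ/2

Derivation:
rank_ℚ(R)=1; free=3−1=2
SNF(R) diag = [2] → torsion [2]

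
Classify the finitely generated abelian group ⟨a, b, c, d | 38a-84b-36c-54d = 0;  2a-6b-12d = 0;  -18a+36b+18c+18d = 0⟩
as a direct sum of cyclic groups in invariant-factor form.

Answer: M ≅ ℤ^1 ⊕ ℤ/2 ⊕ ℤ/6 ⊕ ℤ/18

Derivation:
rank_ℚ(R)=3; free=4−3=1
SNF(R) diag = [2, 6, 18] → torsion [2, 6, 18]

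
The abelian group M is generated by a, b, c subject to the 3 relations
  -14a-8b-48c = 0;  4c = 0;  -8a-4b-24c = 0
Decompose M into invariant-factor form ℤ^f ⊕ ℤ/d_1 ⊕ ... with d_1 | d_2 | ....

rank_ℚ(R)=3; free=3−3=0
SNF(R) diag = [2, 4, 4] → torsion [2, 4, 4]

Answer: M ≅ ℤ/2 ⊕ ℤ/4 ⊕ ℤ/4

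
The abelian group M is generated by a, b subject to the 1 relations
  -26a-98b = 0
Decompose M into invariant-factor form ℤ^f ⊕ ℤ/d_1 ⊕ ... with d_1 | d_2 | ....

Answer: M ≅ ℤ^1 ⊕ ℤ/2

Derivation:
rank_ℚ(R)=1; free=2−1=1
SNF(R) diag = [2] → torsion [2]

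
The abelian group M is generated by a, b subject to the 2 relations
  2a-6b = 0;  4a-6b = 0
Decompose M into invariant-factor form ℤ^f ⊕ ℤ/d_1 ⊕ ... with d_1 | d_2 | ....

Answer: M ≅ ℤ/2 ⊕ ℤ/6

Derivation:
rank_ℚ(R)=2; free=2−2=0
SNF(R) diag = [2, 6] → torsion [2, 6]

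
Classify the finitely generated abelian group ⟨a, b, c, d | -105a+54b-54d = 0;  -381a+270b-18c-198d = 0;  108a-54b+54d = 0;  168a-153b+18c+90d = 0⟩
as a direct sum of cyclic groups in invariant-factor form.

Answer: M ≅ ℤ/3 ⊕ ℤ/9 ⊕ ℤ/18 ⊕ ℤ/54

Derivation:
rank_ℚ(R)=4; free=4−4=0
SNF(R) diag = [3, 9, 18, 54] → torsion [3, 9, 18, 54]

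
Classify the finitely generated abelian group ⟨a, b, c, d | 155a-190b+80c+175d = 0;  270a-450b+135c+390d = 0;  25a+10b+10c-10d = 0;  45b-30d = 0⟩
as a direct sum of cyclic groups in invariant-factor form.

rank_ℚ(R)=4; free=4−4=0
SNF(R) diag = [5, 15, 45, 135] → torsion [5, 15, 45, 135]

Answer: M ≅ ℤ/5 ⊕ ℤ/15 ⊕ ℤ/45 ⊕ ℤ/135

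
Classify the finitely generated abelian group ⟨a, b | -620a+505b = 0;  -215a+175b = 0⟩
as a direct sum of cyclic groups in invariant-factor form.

rank_ℚ(R)=2; free=2−2=0
SNF(R) diag = [5, 15] → torsion [5, 15]

Answer: M ≅ ℤ/5 ⊕ ℤ/15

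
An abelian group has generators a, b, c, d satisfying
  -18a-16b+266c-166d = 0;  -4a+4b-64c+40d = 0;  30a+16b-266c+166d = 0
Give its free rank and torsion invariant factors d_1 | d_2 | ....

Answer: M ≅ ℤ^1 ⊕ ℤ/2 ⊕ ℤ/4 ⊕ ℤ/12

Derivation:
rank_ℚ(R)=3; free=4−3=1
SNF(R) diag = [2, 4, 12] → torsion [2, 4, 12]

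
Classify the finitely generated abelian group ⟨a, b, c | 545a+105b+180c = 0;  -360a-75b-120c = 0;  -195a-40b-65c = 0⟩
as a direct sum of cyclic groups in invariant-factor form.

rank_ℚ(R)=3; free=3−3=0
SNF(R) diag = [5, 5, 15] → torsion [5, 5, 15]

Answer: M ≅ ℤ/5 ⊕ ℤ/5 ⊕ ℤ/15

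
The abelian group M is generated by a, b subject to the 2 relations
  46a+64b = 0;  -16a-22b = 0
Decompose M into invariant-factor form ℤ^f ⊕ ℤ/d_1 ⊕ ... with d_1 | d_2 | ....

rank_ℚ(R)=2; free=2−2=0
SNF(R) diag = [2, 6] → torsion [2, 6]

Answer: M ≅ ℤ/2 ⊕ ℤ/6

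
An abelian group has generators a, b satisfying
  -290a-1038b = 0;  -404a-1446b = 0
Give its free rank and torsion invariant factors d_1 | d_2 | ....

Answer: M ≅ ℤ/2 ⊕ ℤ/6

Derivation:
rank_ℚ(R)=2; free=2−2=0
SNF(R) diag = [2, 6] → torsion [2, 6]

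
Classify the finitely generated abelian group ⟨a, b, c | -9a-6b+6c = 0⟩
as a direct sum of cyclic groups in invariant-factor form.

Answer: M ≅ ℤ^2 ⊕ ℤ/3

Derivation:
rank_ℚ(R)=1; free=3−1=2
SNF(R) diag = [3] → torsion [3]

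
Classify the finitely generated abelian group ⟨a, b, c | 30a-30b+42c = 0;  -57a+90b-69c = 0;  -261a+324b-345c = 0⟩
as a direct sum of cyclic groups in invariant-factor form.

Answer: M ≅ ℤ/3 ⊕ ℤ/6 ⊕ ℤ/12

Derivation:
rank_ℚ(R)=3; free=3−3=0
SNF(R) diag = [3, 6, 12] → torsion [3, 6, 12]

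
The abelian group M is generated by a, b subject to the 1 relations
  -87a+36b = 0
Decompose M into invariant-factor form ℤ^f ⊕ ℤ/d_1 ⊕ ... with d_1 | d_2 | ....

Answer: M ≅ ℤ^1 ⊕ ℤ/3

Derivation:
rank_ℚ(R)=1; free=2−1=1
SNF(R) diag = [3] → torsion [3]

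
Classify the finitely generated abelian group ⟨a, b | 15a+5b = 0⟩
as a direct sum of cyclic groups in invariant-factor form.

Answer: M ≅ ℤ^1 ⊕ ℤ/5

Derivation:
rank_ℚ(R)=1; free=2−1=1
SNF(R) diag = [5] → torsion [5]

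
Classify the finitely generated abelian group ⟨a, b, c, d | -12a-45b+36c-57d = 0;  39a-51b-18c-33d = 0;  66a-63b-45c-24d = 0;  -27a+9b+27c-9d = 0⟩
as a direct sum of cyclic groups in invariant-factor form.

Answer: M ≅ ℤ/3 ⊕ ℤ/3 ⊕ ℤ/9 ⊕ ℤ/9

Derivation:
rank_ℚ(R)=4; free=4−4=0
SNF(R) diag = [3, 3, 9, 9] → torsion [3, 3, 9, 9]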